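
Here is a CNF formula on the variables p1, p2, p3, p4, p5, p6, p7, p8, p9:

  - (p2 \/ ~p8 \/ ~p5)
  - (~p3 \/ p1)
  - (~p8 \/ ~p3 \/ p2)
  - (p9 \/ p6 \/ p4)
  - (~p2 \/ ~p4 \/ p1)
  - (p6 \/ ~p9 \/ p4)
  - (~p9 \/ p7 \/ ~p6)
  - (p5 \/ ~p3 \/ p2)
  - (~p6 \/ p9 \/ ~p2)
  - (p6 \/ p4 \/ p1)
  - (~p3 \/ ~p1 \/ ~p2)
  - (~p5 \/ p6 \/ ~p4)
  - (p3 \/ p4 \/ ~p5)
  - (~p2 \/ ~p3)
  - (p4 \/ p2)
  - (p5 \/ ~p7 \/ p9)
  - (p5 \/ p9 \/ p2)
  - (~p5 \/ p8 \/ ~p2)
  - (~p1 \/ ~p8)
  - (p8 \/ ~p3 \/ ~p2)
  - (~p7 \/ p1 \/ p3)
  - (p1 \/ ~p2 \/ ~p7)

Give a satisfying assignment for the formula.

p1=True  p2=False  p3=False  p4=True  p5=False  p6=False  p7=True  p8=False  p9=True

Set p1 = True and propagate.
  then p8 is forced to False.
Set p2 = False and propagate.
  then p4 is forced to True.
For the remaining variables, p3 = False, p5 = False, p6 = False, p7 = True, p9 = True works.
Check each clause:
  1. (p2 \/ ~p8 \/ ~p5) — ~p8 is true.
  2. (p1 \/ ~p3) — p1 is true.
  3. (~p3 \/ ~p8 \/ p2) — ~p8 is true.
  4. (p6 \/ p4 \/ p9) — p9 is true.
  5. (~p2 \/ ~p4 \/ p1) — p1 is true.
  6. (~p9 \/ p6 \/ p4) — p4 is true.
  7. (p7 \/ ~p9 \/ ~p6) — ~p6 is true.
  8. (p2 \/ p5 \/ ~p3) — ~p3 is true.
  9. (~p2 \/ p9 \/ ~p6) — p9 is true.
  10. (p1 \/ p4 \/ p6) — p1 is true.
  11. (~p1 \/ ~p2 \/ ~p3) — ~p3 is true.
  12. (~p4 \/ ~p5 \/ p6) — ~p5 is true.
  13. (p3 \/ p4 \/ ~p5) — ~p5 is true.
  14. (~p3 \/ ~p2) — ~p3 is true.
  15. (p2 \/ p4) — p4 is true.
  16. (p9 \/ p5 \/ ~p7) — p9 is true.
  17. (p5 \/ p9 \/ p2) — p9 is true.
  18. (~p2 \/ ~p5 \/ p8) — ~p5 is true.
  19. (~p8 \/ ~p1) — ~p8 is true.
  20. (p8 \/ ~p2 \/ ~p3) — ~p3 is true.
  21. (~p7 \/ p1 \/ p3) — p1 is true.
  22. (~p7 \/ p1 \/ ~p2) — p1 is true.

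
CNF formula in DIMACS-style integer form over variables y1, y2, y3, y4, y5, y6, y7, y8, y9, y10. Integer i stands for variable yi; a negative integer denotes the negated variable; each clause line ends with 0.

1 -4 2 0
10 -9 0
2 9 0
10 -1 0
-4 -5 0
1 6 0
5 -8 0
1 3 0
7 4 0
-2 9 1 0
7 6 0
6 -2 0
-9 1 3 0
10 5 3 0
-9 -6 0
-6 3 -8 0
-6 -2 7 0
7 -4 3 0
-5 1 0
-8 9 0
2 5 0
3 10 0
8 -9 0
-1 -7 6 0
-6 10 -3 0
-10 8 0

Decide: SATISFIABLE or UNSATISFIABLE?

y1 = True:
  propagation gives y10=True, y8=True, y5=True, y4=False; an empty clause results — contradiction.
y1 = False:
  propagation gives y6=True, y3=True, y9=False, y2=True; an empty clause results — contradiction.
Every branch closes, so no satisfying assignment exists.

UNSATISFIABLE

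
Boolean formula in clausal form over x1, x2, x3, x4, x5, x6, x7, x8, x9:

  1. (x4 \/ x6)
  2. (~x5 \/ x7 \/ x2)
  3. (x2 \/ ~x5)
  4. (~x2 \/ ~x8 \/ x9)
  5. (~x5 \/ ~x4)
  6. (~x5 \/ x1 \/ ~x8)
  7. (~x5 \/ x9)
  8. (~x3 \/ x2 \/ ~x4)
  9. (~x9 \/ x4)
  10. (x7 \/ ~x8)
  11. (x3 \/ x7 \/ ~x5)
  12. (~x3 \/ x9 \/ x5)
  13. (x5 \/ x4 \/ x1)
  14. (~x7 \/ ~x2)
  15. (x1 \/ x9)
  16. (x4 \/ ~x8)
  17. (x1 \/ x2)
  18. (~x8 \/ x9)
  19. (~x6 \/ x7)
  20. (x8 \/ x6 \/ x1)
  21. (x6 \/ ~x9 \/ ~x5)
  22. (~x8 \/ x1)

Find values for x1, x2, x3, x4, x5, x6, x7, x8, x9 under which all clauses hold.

x1 = 1  x2 = 0  x3 = 0  x4 = 1  x5 = 0  x6 = 0  x7 = 0  x8 = 0  x9 = 0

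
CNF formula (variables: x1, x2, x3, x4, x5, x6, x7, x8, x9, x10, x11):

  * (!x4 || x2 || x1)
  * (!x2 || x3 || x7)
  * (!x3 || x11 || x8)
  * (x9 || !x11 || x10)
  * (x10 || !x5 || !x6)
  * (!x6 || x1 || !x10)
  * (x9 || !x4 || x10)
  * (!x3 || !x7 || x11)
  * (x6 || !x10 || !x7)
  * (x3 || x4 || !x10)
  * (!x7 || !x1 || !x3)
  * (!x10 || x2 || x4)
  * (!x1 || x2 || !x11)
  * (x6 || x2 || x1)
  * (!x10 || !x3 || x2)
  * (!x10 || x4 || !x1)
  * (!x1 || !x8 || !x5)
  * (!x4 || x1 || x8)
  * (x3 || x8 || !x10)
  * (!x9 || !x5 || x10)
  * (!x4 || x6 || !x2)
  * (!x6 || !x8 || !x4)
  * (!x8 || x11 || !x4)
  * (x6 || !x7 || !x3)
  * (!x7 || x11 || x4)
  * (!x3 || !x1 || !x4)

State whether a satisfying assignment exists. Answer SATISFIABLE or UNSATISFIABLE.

SATISFIABLE

x5 occurs only negated in the remaining clauses — set x5 = False.
Branch on x1: take x1 = True.
Try x2 = True.
Set x3 = True and propagate.
  then x7 is forced to False.
  then x4 is forced to False.
  then x10 is forced to False.
For the remaining variables, x6 = True, x8 = True, x9 = True, x11 = False works.
So x1=1, x2=1, x3=1, x4=0, x5=0, x6=1, x7=0, x8=1, x9=1, x10=0, x11=0 is a satisfying assignment.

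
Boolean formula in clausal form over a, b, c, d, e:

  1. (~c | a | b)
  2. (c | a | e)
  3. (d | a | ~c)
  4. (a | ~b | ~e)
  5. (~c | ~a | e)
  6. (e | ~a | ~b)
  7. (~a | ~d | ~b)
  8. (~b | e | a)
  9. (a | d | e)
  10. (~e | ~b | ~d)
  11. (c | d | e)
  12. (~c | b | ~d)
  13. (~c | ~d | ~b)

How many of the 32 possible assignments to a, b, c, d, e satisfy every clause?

8

Case analysis on a and b:
  a=1, b=1: remaining (c,d,e) ∈ {(0,0,1); (1,0,1)} — 2.
  a=1, b=0: remaining (c,d,e) ∈ {(0,0,1); (0,1,0); (0,1,1); (1,0,1)} — 4.
  a=0, b=1: a clause becomes empty — 0.
  a=0, b=0: remaining (c,d,e) ∈ {(0,0,1); (0,1,1)} — 2.
Total: 2 + 4 + 0 + 2 = 8.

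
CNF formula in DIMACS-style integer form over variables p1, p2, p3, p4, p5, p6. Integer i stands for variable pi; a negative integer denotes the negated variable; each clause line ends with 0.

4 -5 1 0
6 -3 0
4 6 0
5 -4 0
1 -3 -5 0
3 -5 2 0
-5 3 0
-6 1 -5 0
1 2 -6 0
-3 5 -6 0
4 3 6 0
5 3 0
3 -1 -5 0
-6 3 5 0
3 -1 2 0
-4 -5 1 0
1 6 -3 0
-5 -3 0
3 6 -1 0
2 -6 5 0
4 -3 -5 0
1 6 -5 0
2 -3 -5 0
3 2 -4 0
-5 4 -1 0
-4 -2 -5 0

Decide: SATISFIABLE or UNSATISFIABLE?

p5 = True:
  propagation gives p3=True; an empty clause results — contradiction.
p5 = False:
  propagation gives p4=False, p6=True, p3=False; an empty clause results — contradiction.
Every branch closes, so no satisfying assignment exists.

UNSATISFIABLE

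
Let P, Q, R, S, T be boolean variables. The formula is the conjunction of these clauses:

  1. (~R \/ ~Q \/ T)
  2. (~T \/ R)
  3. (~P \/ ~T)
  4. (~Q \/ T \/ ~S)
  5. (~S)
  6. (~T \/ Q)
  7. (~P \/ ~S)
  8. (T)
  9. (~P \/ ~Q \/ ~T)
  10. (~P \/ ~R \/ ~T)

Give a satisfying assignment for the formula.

P=F, Q=T, R=T, S=F, T=T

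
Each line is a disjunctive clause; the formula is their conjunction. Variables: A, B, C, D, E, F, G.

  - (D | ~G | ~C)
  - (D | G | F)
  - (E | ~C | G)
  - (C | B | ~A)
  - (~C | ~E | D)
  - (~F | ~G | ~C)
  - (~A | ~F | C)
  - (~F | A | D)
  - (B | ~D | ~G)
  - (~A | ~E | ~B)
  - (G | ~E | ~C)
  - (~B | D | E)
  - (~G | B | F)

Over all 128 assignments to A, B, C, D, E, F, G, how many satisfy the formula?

18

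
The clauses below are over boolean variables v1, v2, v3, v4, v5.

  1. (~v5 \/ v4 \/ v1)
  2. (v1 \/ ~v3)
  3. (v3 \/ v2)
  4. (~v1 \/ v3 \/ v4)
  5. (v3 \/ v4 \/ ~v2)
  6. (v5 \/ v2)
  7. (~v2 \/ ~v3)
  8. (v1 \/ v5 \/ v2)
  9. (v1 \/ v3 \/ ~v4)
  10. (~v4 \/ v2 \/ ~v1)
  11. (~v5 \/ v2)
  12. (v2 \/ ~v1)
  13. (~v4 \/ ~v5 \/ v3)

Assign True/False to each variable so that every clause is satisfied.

v1=True, v2=True, v3=False, v4=True, v5=False

Check each clause:
  1. (~v5 \/ v1 \/ v4) — v1 is true.
  2. (v1 \/ ~v3) — v1 is true.
  3. (v2 \/ v3) — v2 is true.
  4. (v4 \/ v3 \/ ~v1) — v4 is true.
  5. (v4 \/ v3 \/ ~v2) — v4 is true.
  6. (v5 \/ v2) — v2 is true.
  7. (~v3 \/ ~v2) — ~v3 is true.
  8. (v1 \/ v5 \/ v2) — v1 is true.
  9. (~v4 \/ v3 \/ v1) — v1 is true.
  10. (~v1 \/ v2 \/ ~v4) — v2 is true.
  11. (v2 \/ ~v5) — v2 is true.
  12. (~v1 \/ v2) — v2 is true.
  13. (~v4 \/ v3 \/ ~v5) — ~v5 is true.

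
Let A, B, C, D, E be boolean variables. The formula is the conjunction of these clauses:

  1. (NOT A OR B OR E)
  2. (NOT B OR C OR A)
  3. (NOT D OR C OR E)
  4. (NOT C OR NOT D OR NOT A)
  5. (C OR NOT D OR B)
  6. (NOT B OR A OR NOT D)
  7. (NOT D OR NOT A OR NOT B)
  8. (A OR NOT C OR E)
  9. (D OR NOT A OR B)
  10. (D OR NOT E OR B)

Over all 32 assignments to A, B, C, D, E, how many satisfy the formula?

Satisfying assignments:
  A=F B=F C=F D=F E=F
  A=F B=F C=T D=T E=T
  A=F B=T C=T D=F E=T
  A=T B=T C=F D=F E=F
  A=T B=T C=F D=F E=T
  A=T B=T C=T D=F E=F
  A=T B=T C=T D=F E=T
That's 7 in total.

7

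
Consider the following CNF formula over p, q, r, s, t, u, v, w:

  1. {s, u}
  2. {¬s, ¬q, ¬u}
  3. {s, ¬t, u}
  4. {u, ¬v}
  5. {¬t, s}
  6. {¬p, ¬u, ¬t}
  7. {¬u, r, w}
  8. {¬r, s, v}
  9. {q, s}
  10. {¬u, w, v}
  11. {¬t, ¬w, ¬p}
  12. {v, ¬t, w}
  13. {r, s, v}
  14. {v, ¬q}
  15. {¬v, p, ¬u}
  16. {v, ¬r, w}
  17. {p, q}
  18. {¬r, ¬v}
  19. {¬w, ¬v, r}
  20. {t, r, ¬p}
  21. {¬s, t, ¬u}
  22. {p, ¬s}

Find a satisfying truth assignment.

p=True  q=False  r=True  s=True  t=False  u=False  v=False  w=True

Set p = True and propagate.
Set q = False and propagate.
  then s is forced to True.
Try r = True.
  then v is forced to False.
  then w is forced to True.
  then t is forced to False.
  then u is forced to False.
Every clause has at least one true literal under this assignment.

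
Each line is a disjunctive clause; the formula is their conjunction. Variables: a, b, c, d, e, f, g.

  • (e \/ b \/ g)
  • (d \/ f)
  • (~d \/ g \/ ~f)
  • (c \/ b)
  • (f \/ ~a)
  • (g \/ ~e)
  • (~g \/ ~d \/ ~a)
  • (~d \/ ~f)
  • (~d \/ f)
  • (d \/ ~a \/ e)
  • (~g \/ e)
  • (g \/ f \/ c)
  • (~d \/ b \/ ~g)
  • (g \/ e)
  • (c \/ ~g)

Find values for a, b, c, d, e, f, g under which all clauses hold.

a = False  b = False  c = True  d = False  e = True  f = True  g = True

Pure literal: a appears only negated; assign a = False.
Pure literal: c appears only positively; assign c = True.
Set b = False and propagate.
Branch on d: take d = False.
  then f is forced to True.
The remaining clauses are satisfied by e = True, g = True.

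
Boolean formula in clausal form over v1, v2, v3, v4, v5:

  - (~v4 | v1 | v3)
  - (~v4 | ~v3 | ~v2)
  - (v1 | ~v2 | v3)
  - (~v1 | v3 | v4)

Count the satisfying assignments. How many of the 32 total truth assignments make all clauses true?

18

Case analysis on v3 and v1:
  v3=T, v1=T: v5 free; 3 ways for (v2,v4) × 2^1 = 6.
  v3=T, v1=F: v5 free; 3 ways for (v2,v4) × 2^1 = 6.
  v3=F, v1=T: remaining (v2,v4,v5) ∈ {(F,T,F); (F,T,T); (T,T,F); (T,T,T)} — 4.
  v3=F, v1=F: remaining (v2,v4,v5) ∈ {(F,F,F); (F,F,T)} — 2.
Total: 6 + 6 + 4 + 2 = 18.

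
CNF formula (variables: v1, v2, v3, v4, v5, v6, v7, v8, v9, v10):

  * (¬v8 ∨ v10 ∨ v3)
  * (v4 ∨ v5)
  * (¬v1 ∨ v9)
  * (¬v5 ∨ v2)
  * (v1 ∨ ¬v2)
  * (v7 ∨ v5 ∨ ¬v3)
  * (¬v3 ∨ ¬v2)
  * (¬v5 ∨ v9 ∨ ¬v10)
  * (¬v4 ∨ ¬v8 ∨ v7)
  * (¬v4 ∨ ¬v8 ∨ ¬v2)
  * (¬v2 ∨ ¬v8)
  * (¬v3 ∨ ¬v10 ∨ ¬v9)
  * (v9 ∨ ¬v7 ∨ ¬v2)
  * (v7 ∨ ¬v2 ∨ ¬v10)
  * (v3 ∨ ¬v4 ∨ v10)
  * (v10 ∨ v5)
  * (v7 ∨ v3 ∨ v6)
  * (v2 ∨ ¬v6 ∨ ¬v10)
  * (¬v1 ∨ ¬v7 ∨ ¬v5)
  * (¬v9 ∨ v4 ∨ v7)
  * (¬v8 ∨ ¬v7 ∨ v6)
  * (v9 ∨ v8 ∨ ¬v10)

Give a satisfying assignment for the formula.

v1 = T, v2 = F, v3 = F, v4 = T, v5 = F, v6 = F, v7 = T, v8 = F, v9 = T, v10 = T

Check each clause:
  1. (¬v8 ∨ v3 ∨ v10) — ¬v8 is true.
  2. (v5 ∨ v4) — v4 is true.
  3. (v9 ∨ ¬v1) — v9 is true.
  4. (v2 ∨ ¬v5) — ¬v5 is true.
  5. (v1 ∨ ¬v2) — v1 is true.
  6. (v5 ∨ v7 ∨ ¬v3) — ¬v3 is true.
  7. (¬v2 ∨ ¬v3) — ¬v3 is true.
  8. (¬v10 ∨ v9 ∨ ¬v5) — v9 is true.
  9. (¬v8 ∨ v7 ∨ ¬v4) — ¬v8 is true.
  10. (¬v4 ∨ ¬v2 ∨ ¬v8) — ¬v8 is true.
  11. (¬v8 ∨ ¬v2) — ¬v8 is true.
  12. (¬v9 ∨ ¬v3 ∨ ¬v10) — ¬v3 is true.
  13. (¬v7 ∨ ¬v2 ∨ v9) — ¬v2 is true.
  14. (¬v2 ∨ v7 ∨ ¬v10) — ¬v2 is true.
  15. (v3 ∨ ¬v4 ∨ v10) — v10 is true.
  16. (v5 ∨ v10) — v10 is true.
  17. (v3 ∨ v7 ∨ v6) — v7 is true.
  18. (¬v6 ∨ ¬v10 ∨ v2) — ¬v6 is true.
  19. (¬v7 ∨ ¬v1 ∨ ¬v5) — ¬v5 is true.
  20. (v7 ∨ v4 ∨ ¬v9) — v4 is true.
  21. (¬v7 ∨ ¬v8 ∨ v6) — ¬v8 is true.
  22. (¬v10 ∨ v9 ∨ v8) — v9 is true.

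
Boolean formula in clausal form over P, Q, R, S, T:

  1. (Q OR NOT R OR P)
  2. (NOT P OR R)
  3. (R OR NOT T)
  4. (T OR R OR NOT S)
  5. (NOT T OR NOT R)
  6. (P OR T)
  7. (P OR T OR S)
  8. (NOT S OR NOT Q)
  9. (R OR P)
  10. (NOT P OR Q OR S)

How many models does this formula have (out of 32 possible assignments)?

2

The models are:
  P=1 Q=0 R=1 S=1 T=0
  P=1 Q=1 R=1 S=0 T=0
Count: 2.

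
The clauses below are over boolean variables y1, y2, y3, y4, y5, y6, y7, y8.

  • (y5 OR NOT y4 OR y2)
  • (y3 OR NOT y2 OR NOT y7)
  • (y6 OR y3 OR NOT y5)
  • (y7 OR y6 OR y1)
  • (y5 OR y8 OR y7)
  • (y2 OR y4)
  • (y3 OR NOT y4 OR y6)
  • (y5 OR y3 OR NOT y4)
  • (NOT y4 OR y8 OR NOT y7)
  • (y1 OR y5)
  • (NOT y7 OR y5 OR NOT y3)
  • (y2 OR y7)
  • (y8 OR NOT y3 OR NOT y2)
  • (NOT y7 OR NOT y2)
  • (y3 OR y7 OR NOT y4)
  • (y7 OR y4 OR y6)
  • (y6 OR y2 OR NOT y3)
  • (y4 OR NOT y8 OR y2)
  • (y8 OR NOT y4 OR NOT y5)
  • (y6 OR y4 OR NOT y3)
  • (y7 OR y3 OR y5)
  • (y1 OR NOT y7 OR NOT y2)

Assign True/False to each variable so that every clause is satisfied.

y1 = 0, y2 = 1, y3 = 0, y4 = 0, y5 = 1, y6 = 1, y7 = 0, y8 = 0

y6 occurs only positively in the remaining clauses — set y6 = True.
Branch on y1: take y1 = False.
  then y5 is forced to True.
Set y2 = True and propagate.
  then y7 is forced to False.
Try y3 = False.
  then y4 is forced to False.
y8 is now unconstrained; take y8 = False.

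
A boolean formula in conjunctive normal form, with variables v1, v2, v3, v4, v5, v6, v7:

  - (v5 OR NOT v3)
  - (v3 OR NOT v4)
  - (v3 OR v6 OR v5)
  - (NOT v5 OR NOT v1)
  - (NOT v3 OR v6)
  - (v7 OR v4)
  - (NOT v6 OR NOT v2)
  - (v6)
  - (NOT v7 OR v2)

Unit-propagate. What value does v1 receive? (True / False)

Unit clause (v6) sets v6 = True.
From (NOT v2 OR NOT v6) and v6 = True: v2 = False.
In (NOT v7 OR v2), v2 is now false; NOT v7 must hold, so v7 = False.
In (v4 OR v7), v7 is now false; v4 must hold, so v4 = True.
(NOT v4 OR v3): since v4 = True, the clause reduces to (v3). v3 = True.
(NOT v3 OR v5): since v3 = True, the clause reduces to (v5). v5 = True.
(NOT v5 OR NOT v1) with v5 = True leaves only NOT v1, so v1 = False.

False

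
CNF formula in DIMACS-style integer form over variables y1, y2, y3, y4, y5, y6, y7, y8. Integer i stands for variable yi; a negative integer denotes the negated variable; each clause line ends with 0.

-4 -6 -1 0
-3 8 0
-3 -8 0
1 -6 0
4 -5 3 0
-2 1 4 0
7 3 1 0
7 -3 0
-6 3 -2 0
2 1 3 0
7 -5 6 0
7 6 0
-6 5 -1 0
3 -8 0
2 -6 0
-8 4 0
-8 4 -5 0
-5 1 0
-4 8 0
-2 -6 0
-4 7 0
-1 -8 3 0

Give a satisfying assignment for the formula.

y1=True  y2=True  y3=False  y4=False  y5=False  y6=False  y7=True  y8=False

y7 occurs only positively in the remaining clauses — set y7 = True.
Branch on y1: take y1 = True.
Branch on y2: take y2 = True.
  then y6 is forced to False.
The remaining clauses are satisfied by y3 = False, y4 = False, y5 = False, y8 = False.
Every clause has at least one true literal under this assignment.
Check each clause:
  1. (~y1 \/ ~y6 \/ ~y4) — ~y6 is true.
  2. (~y3 \/ y8) — ~y3 is true.
  3. (~y8 \/ ~y3) — ~y8 is true.
  4. (y1 \/ ~y6) — y1 is true.
  5. (y4 \/ ~y5 \/ y3) — ~y5 is true.
  6. (~y2 \/ y1 \/ y4) — y1 is true.
  7. (y1 \/ y3 \/ y7) — y1 is true.
  8. (y7 \/ ~y3) — ~y3 is true.
  9. (~y2 \/ y3 \/ ~y6) — ~y6 is true.
  10. (y3 \/ y1 \/ y2) — y1 is true.
  11. (y6 \/ ~y5 \/ y7) — ~y5 is true.
  12. (y6 \/ y7) — y7 is true.
  13. (~y6 \/ y5 \/ ~y1) — ~y6 is true.
  14. (y3 \/ ~y8) — ~y8 is true.
  15. (y2 \/ ~y6) — ~y6 is true.
  16. (~y8 \/ y4) — ~y8 is true.
  17. (~y8 \/ y4 \/ ~y5) — ~y8 is true.
  18. (y1 \/ ~y5) — y1 is true.
  19. (y8 \/ ~y4) — ~y4 is true.
  20. (~y2 \/ ~y6) — ~y6 is true.
  21. (~y4 \/ y7) — ~y4 is true.
  22. (~y1 \/ ~y8 \/ y3) — ~y8 is true.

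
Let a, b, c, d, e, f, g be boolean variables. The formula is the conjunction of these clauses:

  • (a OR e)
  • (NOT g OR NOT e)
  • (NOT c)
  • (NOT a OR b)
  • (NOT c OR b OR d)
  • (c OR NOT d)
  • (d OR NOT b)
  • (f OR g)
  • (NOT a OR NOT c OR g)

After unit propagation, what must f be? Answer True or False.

True

Unit clause (NOT c) sets c = False.
(c OR NOT d): since c = False, the clause reduces to (NOT d). d = False.
From (NOT b OR d) and d = False: b = False.
(NOT a OR b): since b = False, the clause reduces to (NOT a). a = False.
(a OR e): since a = False, the clause reduces to (e). e = True.
(NOT g OR NOT e): since e = True, the clause reduces to (NOT g). g = False.
From (f OR g) and g = False: f = True.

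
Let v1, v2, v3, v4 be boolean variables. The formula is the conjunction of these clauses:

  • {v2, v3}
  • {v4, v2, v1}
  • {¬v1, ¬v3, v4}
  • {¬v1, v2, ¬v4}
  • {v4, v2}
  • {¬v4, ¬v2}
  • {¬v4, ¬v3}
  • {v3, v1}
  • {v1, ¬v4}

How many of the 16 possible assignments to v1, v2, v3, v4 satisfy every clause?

The models are:
  v1=F v2=T v3=T v4=F
  v1=T v2=T v3=F v4=F
That's 2 in total.

2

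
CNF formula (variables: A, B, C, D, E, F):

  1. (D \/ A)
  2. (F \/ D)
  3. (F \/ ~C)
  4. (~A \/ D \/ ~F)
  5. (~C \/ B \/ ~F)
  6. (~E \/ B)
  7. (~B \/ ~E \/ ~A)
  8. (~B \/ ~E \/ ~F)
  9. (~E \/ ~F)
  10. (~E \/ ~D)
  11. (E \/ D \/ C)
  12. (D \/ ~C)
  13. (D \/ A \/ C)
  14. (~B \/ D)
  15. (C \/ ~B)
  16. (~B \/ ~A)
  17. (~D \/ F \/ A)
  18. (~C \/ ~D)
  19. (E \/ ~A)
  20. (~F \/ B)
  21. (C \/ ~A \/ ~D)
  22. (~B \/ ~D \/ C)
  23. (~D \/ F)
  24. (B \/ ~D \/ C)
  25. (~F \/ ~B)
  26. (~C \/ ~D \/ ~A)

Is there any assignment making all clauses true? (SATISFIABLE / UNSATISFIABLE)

UNSATISFIABLE

D = True:
  propagation gives E=False, C=False, B=False; an empty clause results — contradiction.
D = False:
  propagation gives A=True, F=True; an empty clause results — contradiction.
Every branch closes, so no satisfying assignment exists.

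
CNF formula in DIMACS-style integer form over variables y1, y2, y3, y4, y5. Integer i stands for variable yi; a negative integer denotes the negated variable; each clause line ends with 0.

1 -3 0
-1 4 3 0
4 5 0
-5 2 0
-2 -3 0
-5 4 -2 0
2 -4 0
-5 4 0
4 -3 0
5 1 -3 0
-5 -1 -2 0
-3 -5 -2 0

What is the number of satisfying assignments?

Satisfying assignments:
  y1=F y2=T y3=F y4=T y5=F
  y1=F y2=T y3=F y4=T y5=T
  y1=T y2=T y3=F y4=T y5=F
That's 3 in total.

3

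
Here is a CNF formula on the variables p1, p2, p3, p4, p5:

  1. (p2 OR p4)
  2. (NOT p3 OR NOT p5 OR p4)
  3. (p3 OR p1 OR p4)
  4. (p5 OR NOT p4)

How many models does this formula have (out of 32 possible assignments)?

12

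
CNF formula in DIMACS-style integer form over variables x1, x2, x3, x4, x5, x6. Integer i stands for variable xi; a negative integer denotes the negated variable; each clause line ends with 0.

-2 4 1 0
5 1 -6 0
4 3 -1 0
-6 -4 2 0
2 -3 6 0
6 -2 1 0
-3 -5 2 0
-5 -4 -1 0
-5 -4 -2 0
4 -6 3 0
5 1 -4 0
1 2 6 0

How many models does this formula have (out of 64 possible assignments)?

10

Case analysis on x1 and x2:
  x1=1, x2=1: x6 free; 4 ways for (x3,x4,x5) × 2^1 = 8.
  x1=1, x2=0: remaining (x3,x4,x5,x6) ∈ {(0,1,0,0); (1,0,0,1)} — 2.
  x1=0, x2=1: a clause becomes empty — 0.
  x1=0, x2=0: a clause becomes empty — 0.
Total: 8 + 2 + 0 + 0 = 10.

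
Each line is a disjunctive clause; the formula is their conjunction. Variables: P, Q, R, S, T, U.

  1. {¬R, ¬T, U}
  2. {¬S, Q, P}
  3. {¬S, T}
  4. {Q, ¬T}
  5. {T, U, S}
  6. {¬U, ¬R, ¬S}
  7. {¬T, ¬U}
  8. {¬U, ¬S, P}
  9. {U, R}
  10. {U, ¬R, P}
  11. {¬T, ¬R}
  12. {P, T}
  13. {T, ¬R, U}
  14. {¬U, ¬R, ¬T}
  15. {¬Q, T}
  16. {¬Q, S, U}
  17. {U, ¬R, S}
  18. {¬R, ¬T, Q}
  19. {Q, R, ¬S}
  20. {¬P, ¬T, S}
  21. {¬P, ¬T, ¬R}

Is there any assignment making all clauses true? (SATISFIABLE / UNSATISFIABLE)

SATISFIABLE

Try P = True.
The remaining clauses are satisfied by Q = False, R = False, S = False, T = False, U = True.
So P=True, Q=False, R=False, S=False, T=False, U=True is a satisfying assignment.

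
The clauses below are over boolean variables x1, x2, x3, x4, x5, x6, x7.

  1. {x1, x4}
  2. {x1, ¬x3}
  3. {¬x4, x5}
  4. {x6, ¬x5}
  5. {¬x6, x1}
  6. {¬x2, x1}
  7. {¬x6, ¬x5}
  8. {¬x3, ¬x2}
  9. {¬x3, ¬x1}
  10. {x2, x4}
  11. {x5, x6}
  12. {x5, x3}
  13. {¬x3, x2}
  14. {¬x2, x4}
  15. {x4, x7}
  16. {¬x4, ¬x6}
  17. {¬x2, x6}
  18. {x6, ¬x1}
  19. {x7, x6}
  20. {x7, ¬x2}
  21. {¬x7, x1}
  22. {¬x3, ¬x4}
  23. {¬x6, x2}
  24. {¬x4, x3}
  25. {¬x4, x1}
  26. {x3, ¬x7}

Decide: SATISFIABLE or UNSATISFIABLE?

UNSATISFIABLE

x4 = True:
  propagation gives x5=True, x6=True; an empty clause results — contradiction.
x4 = False:
  propagation gives x1=True, x3=False, x2=True; an empty clause results — contradiction.
Every branch closes, so no satisfying assignment exists.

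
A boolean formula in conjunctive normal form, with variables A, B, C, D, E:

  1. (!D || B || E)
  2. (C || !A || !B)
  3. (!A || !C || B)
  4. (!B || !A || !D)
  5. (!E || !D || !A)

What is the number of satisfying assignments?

Split on A, then B.
  A=T, B=T: remaining (C,D,E) ∈ {(T,F,F); (T,F,T)} — 2.
  A=T, B=F: remaining (C,D,E) ∈ {(F,F,F); (F,F,T)} — 2.
  A=F, B=T: C, D, E free → 2^3 = 8.
  A=F, B=F: C free; 3 ways for (D,E) × 2^1 = 6.
Total: 2 + 2 + 8 + 6 = 18.

18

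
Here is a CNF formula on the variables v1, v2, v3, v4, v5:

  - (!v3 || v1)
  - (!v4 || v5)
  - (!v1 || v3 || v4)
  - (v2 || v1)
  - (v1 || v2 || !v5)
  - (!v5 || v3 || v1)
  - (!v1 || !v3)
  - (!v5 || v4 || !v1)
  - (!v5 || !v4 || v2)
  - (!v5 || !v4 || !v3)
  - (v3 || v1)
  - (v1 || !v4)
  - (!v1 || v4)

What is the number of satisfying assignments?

1

The models are:
  v1=T v2=T v3=F v4=T v5=T
That's 1 in total.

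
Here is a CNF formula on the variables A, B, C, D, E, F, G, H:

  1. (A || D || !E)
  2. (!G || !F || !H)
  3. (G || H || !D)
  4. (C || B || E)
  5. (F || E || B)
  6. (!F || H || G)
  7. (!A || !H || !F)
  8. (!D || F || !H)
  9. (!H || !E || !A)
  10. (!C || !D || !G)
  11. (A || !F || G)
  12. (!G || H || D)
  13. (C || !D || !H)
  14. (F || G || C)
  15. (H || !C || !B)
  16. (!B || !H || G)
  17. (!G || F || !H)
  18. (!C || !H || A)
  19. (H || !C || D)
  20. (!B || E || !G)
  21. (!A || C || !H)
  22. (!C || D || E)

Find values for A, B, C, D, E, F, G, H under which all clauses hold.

A = 0, B = 1, C = 0, D = 1, E = 1, F = 1, G = 1, H = 0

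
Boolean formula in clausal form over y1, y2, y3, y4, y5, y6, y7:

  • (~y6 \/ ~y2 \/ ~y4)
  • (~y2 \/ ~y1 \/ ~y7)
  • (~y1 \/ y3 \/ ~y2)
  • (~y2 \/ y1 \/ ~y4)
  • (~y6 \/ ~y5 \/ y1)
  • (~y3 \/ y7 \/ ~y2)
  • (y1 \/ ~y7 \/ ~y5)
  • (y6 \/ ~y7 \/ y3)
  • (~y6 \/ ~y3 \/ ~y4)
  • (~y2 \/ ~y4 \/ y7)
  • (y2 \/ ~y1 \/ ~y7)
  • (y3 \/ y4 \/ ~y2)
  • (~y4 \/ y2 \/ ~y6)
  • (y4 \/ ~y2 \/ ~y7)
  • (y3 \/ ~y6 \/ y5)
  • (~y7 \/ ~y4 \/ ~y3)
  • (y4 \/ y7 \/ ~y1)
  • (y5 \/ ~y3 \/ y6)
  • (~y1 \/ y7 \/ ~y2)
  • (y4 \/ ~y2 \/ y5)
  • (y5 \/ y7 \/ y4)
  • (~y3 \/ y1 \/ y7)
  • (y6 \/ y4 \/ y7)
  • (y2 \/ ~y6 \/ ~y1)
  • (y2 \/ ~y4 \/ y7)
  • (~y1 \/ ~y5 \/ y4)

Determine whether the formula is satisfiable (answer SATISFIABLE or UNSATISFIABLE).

Branch on y1: take y1 = False.
For the remaining variables, y2 = False, y3 = True, y4 = False, y5 = False, y6 = True, y7 = True works.
Every clause has at least one true literal under this assignment.
So y1 = F, y2 = F, y3 = T, y4 = F, y5 = F, y6 = T, y7 = T is a satisfying assignment.

SATISFIABLE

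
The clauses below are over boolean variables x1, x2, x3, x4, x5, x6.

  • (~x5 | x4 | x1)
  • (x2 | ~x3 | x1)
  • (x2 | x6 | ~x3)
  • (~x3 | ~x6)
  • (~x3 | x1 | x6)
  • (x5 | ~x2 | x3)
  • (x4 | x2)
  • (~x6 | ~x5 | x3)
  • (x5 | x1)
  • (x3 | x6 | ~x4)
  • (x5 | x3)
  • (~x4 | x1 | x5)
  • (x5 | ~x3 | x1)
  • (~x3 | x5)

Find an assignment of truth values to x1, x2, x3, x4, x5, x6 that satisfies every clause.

x1 occurs only positively in the remaining clauses — set x1 = True.
Try x2 = True.
Branch on x3: take x3 = False.
  then x5 is forced to True.
  then x6 is forced to False.
  then x4 is forced to False.

x1=True, x2=True, x3=False, x4=False, x5=True, x6=False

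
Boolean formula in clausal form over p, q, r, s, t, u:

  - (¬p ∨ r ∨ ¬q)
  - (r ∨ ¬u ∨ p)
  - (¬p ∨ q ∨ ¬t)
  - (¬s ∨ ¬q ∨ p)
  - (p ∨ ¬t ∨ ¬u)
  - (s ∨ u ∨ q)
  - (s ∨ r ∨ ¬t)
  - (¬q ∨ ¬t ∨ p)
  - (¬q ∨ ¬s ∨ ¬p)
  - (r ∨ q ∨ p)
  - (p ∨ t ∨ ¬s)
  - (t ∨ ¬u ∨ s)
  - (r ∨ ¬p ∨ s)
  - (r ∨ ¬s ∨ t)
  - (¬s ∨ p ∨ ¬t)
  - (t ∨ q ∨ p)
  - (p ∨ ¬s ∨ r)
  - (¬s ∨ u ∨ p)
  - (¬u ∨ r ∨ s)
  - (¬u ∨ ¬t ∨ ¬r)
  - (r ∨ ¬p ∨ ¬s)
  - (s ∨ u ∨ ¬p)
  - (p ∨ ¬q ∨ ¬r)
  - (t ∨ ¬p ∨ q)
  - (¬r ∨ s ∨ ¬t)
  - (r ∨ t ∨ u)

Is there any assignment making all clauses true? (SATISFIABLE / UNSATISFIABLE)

UNSATISFIABLE

p = True:
  s = True:
    propagation gives q=False, t=False; an empty clause results — contradiction.
  s = False:
    propagation gives r=True, u=True, t=True; an empty clause results — contradiction.
p = False:
  s = True:
    propagation gives q=False, r=True, t=True; an empty clause results — contradiction.
  s = False:
    r = True:
      propagation gives q=False, u=True, t=False; contradiction.
    r = False:
      propagation gives u=False, q=True, t=False; contradiction.
Every branch closes, so no satisfying assignment exists.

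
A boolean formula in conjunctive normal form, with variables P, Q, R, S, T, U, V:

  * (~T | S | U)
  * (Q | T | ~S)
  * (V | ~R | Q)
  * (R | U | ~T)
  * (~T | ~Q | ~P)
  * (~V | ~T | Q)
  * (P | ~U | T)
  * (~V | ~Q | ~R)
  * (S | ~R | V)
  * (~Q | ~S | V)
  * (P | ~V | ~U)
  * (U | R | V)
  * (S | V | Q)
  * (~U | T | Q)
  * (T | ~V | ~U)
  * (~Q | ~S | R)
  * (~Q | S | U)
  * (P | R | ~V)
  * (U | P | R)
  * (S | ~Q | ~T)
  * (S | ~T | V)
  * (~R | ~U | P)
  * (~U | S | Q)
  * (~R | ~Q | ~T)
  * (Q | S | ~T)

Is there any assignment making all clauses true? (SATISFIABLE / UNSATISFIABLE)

Branch on P: take P = True.
Set Q = False and propagate.
Branch on R: take R = True.
  then V is forced to True.
  then T is forced to False.
  then S is forced to False.
  then U is forced to False.
So P=True, Q=False, R=True, S=False, T=False, U=False, V=True is a satisfying assignment.

SATISFIABLE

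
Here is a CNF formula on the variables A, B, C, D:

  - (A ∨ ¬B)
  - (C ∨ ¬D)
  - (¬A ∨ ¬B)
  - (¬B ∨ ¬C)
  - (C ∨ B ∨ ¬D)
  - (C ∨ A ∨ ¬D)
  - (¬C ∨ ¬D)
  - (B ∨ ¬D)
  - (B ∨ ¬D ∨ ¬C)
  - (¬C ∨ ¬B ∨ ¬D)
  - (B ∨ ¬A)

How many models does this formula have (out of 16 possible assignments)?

2

The models are:
  A=0 B=0 C=0 D=0
  A=0 B=0 C=1 D=0
Count: 2.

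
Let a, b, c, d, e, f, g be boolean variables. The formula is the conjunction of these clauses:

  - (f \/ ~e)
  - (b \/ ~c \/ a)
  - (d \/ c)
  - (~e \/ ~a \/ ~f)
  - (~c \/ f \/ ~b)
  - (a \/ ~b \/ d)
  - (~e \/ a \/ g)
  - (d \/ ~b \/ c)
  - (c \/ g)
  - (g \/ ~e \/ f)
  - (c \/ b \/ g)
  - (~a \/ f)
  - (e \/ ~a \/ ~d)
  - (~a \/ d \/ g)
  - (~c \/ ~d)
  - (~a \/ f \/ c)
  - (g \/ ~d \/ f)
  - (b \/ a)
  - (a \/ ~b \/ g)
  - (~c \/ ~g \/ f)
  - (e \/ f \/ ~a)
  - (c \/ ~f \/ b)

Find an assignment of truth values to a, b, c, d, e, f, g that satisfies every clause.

a=F, b=T, c=F, d=T, e=F, f=F, g=T

Check each clause:
  1. (f \/ ~e) — ~e is true.
  2. (~c \/ b \/ a) — b is true.
  3. (d \/ c) — d is true.
  4. (~f \/ ~e \/ ~a) — ~f is true.
  5. (~b \/ ~c \/ f) — ~c is true.
  6. (d \/ a \/ ~b) — d is true.
  7. (~e \/ g \/ a) — ~e is true.
  8. (d \/ ~b \/ c) — d is true.
  9. (c \/ g) — g is true.
  10. (f \/ g \/ ~e) — ~e is true.
  11. (g \/ c \/ b) — b is true.
  12. (~a \/ f) — ~a is true.
  13. (e \/ ~d \/ ~a) — ~a is true.
  14. (d \/ g \/ ~a) — d is true.
  15. (~c \/ ~d) — ~c is true.
  16. (c \/ ~a \/ f) — ~a is true.
  17. (g \/ f \/ ~d) — g is true.
  18. (a \/ b) — b is true.
  19. (g \/ a \/ ~b) — g is true.
  20. (f \/ ~c \/ ~g) — ~c is true.
  21. (f \/ e \/ ~a) — ~a is true.
  22. (~f \/ b \/ c) — ~f is true.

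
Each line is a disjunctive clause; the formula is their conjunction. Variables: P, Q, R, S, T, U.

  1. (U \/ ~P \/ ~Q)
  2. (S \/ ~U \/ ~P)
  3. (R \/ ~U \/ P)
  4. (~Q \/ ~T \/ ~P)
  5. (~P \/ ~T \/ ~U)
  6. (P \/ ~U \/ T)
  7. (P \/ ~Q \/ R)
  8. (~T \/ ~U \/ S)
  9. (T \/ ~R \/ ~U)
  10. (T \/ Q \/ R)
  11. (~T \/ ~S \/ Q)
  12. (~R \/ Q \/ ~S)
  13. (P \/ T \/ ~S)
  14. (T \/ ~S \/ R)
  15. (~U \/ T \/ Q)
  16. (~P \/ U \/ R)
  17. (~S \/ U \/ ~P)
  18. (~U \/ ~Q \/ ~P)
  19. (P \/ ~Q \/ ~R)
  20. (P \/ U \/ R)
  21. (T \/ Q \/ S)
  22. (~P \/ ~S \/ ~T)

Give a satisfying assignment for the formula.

Try P = True.
Set Q = False and propagate.
The remaining clauses are satisfied by R = True, S = False, T = True, U = False.
Check each clause:
  1. (~P \/ U \/ ~Q) — ~Q is true.
  2. (~U \/ S \/ ~P) — ~U is true.
  3. (P \/ ~U \/ R) — P is true.
  4. (~T \/ ~Q \/ ~P) — ~Q is true.
  5. (~T \/ ~P \/ ~U) — ~U is true.
  6. (P \/ T \/ ~U) — P is true.
  7. (~Q \/ R \/ P) — P is true.
  8. (~T \/ ~U \/ S) — ~U is true.
  9. (~U \/ T \/ ~R) — ~U is true.
  10. (Q \/ T \/ R) — R is true.
  11. (~T \/ ~S \/ Q) — ~S is true.
  12. (~S \/ Q \/ ~R) — ~S is true.
  13. (P \/ T \/ ~S) — P is true.
  14. (R \/ ~S \/ T) — R is true.
  15. (Q \/ T \/ ~U) — ~U is true.
  16. (R \/ ~P \/ U) — R is true.
  17. (~S \/ ~P \/ U) — ~S is true.
  18. (~U \/ ~P \/ ~Q) — ~U is true.
  19. (~Q \/ P \/ ~R) — P is true.
  20. (P \/ U \/ R) — P is true.
  21. (Q \/ S \/ T) — T is true.
  22. (~P \/ ~S \/ ~T) — ~S is true.

P = True, Q = False, R = True, S = False, T = True, U = False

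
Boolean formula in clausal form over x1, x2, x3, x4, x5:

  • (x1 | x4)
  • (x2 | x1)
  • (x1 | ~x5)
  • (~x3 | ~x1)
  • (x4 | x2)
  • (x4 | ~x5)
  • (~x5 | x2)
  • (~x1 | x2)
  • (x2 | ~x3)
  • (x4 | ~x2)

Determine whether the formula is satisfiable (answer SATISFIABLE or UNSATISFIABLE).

Pure literal: x3 appears only negated; assign x3 = False.
x4 occurs only positively in the remaining clauses — set x4 = True.
Try x1 = False.
  then x2 is forced to True.
  then x5 is forced to False.
So x1 = F, x2 = T, x3 = F, x4 = T, x5 = F is a satisfying assignment.

SATISFIABLE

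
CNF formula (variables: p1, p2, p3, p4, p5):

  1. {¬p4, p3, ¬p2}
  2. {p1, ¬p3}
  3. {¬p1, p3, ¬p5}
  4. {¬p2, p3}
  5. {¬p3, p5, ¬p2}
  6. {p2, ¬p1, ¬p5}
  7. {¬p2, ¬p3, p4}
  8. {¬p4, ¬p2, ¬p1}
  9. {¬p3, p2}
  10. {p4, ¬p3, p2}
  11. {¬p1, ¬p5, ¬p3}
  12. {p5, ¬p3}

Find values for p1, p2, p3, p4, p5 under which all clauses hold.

Branch on p1: take p1 = True.
Try p2 = False.
  then p5 is forced to False.
  then p3 is forced to False.
p4 is now unconstrained; take p4 = True.
Every clause has at least one true literal under this assignment.

p1=T  p2=F  p3=F  p4=T  p5=F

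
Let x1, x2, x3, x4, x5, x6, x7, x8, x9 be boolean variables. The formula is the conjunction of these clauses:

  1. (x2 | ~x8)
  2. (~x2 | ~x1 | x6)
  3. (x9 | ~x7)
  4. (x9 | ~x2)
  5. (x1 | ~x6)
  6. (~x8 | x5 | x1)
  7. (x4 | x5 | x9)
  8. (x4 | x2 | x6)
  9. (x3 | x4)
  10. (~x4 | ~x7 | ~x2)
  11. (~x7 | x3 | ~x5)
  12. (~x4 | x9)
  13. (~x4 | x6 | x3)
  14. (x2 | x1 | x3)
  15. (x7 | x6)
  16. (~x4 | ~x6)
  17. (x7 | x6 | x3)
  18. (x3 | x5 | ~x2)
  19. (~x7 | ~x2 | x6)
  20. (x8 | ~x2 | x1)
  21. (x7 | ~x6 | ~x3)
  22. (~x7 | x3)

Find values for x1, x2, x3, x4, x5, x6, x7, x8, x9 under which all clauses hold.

x1=T, x2=F, x3=T, x4=F, x5=T, x6=T, x7=T, x8=F, x9=T

x9 occurs only positively in the remaining clauses — set x9 = True.
Try x1 = True.
The remaining clauses are satisfied by x2 = False, x3 = True, x4 = False, x5 = True, x6 = True, x7 = True, x8 = False.
Every clause has at least one true literal under this assignment.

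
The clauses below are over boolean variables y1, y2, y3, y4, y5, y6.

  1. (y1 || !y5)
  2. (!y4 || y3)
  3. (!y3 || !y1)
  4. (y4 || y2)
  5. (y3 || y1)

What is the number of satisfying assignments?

10

Case analysis on y1 and y3:
  y1=1, y3=1: a clause becomes empty — 0.
  y1=1, y3=0: remaining (y2,y4,y5,y6) ∈ {(1,0,0,0); (1,0,0,1); (1,0,1,0); (1,0,1,1)} — 4.
  y1=0, y3=1: y6 free; 3 ways for (y2,y4,y5) × 2^1 = 6.
  y1=0, y3=0: a clause becomes empty — 0.
Total: 0 + 4 + 6 + 0 = 10.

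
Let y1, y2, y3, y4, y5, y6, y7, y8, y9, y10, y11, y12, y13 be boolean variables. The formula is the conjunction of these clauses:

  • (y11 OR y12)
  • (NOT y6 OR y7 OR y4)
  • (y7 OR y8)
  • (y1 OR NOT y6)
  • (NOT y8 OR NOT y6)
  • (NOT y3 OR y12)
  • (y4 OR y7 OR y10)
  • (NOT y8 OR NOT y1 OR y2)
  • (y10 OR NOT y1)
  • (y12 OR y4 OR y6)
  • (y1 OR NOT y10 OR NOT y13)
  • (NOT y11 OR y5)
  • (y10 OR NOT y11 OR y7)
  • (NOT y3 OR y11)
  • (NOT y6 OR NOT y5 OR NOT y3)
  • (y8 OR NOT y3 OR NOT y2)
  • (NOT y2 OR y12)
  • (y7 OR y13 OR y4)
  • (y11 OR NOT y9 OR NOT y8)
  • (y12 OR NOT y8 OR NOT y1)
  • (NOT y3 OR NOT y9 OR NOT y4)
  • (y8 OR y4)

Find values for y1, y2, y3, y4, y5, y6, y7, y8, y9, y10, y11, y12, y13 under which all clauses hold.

Pure literal: y3 appears only negated; assign y3 = False.
y7 occurs only positively in the remaining clauses — set y7 = True.
Set y1 = False and propagate.
  then y6 is forced to False.
Set y2 = True and propagate.
  then y12 is forced to True.
Set y4 = False and propagate.
  then y8 is forced to True.
For the remaining variables, y5 = True, y9 = True, y10 = True, y11 = True, y13 = False works.
Check each clause:
  1. (y11 OR y12) — y11 is true.
  2. (y4 OR NOT y6 OR y7) — NOT y6 is true.
  3. (y7 OR y8) — y8 is true.
  4. (y1 OR NOT y6) — NOT y6 is true.
  5. (NOT y8 OR NOT y6) — NOT y6 is true.
  6. (NOT y3 OR y12) — y12 is true.
  7. (y7 OR y4 OR y10) — y10 is true.
  8. (y2 OR NOT y8 OR NOT y1) — y2 is true.
  9. (y10 OR NOT y1) — y10 is true.
  10. (y12 OR y6 OR y4) — y12 is true.
  11. (NOT y13 OR NOT y10 OR y1) — NOT y13 is true.
  12. (y5 OR NOT y11) — y5 is true.
  13. (NOT y11 OR y10 OR y7) — y10 is true.
  14. (NOT y3 OR y11) — y11 is true.
  15. (NOT y6 OR NOT y3 OR NOT y5) — NOT y6 is true.
  16. (y8 OR NOT y3 OR NOT y2) — y8 is true.
  17. (y12 OR NOT y2) — y12 is true.
  18. (y13 OR y7 OR y4) — y7 is true.
  19. (y11 OR NOT y9 OR NOT y8) — y11 is true.
  20. (y12 OR NOT y8 OR NOT y1) — y12 is true.
  21. (NOT y3 OR NOT y4 OR NOT y9) — NOT y4 is true.
  22. (y8 OR y4) — y8 is true.

y1 = False, y2 = True, y3 = False, y4 = False, y5 = True, y6 = False, y7 = True, y8 = True, y9 = True, y10 = True, y11 = True, y12 = True, y13 = False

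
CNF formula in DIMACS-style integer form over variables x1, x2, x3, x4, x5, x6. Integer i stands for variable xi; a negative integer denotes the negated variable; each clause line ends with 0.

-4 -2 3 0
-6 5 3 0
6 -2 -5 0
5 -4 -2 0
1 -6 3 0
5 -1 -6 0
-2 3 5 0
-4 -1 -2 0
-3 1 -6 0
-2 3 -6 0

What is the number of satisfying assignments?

23

Case analysis on x2 and x3:
  x2=1, x3=1: remaining (x1,x4,x5,x6) ∈ {(0,0,0,0); (1,0,0,0); (1,0,1,1)} — 3.
  x2=1, x3=0: a clause becomes empty — 0.
  x2=0, x3=1: x4 free; 5 ways for (x1,x5,x6) × 2^1 = 10.
  x2=0, x3=0: x4 free; 5 ways for (x1,x5,x6) × 2^1 = 10.
Total: 3 + 0 + 10 + 10 = 23.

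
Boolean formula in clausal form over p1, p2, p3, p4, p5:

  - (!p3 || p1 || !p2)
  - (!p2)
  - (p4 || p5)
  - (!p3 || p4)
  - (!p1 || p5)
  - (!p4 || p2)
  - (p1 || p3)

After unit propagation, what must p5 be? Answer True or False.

True

(!p2) stands alone — p2 = False.
(p2 || !p4): since p2 = False, the clause reduces to (!p4). p4 = False.
In (p5 || p4), p4 is now false; p5 must hold, so p5 = True.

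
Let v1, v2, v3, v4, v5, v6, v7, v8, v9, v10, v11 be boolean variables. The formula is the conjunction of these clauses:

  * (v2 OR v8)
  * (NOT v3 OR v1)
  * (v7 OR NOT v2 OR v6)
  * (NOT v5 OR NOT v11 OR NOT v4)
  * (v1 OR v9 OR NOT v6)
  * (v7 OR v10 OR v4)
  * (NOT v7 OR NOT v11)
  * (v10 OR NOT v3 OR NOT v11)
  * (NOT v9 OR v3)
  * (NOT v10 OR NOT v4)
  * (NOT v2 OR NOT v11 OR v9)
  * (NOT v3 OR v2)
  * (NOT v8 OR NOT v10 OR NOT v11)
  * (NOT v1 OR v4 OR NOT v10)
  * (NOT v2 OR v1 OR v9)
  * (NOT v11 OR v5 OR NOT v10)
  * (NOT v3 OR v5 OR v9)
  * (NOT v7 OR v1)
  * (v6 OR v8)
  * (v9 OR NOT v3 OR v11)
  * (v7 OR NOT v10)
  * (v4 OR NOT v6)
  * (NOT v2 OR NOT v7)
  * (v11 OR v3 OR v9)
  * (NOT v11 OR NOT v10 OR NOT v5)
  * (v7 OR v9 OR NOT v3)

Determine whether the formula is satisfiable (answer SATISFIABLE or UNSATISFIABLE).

Set v1 = False and propagate.
  then v3 is forced to False.
  then v9 is forced to False.
  then v6 is forced to False.
  then v2 is forced to False.
  then v8 is forced to True.
  then v7 is forced to False.
  then v10 is forced to False.
  then v4 is forced to True.
  then v11 is forced to True.
  then v5 is forced to False.
Every clause has at least one true literal under this assignment.
So v1=0, v2=0, v3=0, v4=1, v5=0, v6=0, v7=0, v8=1, v9=0, v10=0, v11=1 is a satisfying assignment.

SATISFIABLE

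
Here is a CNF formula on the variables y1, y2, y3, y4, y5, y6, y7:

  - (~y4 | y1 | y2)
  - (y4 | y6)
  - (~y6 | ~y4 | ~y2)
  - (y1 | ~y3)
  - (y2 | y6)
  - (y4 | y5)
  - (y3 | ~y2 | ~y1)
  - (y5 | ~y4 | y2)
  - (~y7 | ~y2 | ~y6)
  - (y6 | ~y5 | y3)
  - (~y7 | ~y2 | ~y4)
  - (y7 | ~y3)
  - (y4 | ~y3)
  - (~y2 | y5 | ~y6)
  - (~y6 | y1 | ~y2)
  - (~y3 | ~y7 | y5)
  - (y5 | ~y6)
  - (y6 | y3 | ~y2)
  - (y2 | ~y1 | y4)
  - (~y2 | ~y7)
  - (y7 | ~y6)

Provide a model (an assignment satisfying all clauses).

Try y1 = False.
  then y3 is forced to False.
Set y2 = False and propagate.
  then y4 is forced to False.
  then y6 is forced to True.
  then y5 is forced to True.
  then y7 is forced to True.

y1 = F, y2 = F, y3 = F, y4 = F, y5 = T, y6 = T, y7 = T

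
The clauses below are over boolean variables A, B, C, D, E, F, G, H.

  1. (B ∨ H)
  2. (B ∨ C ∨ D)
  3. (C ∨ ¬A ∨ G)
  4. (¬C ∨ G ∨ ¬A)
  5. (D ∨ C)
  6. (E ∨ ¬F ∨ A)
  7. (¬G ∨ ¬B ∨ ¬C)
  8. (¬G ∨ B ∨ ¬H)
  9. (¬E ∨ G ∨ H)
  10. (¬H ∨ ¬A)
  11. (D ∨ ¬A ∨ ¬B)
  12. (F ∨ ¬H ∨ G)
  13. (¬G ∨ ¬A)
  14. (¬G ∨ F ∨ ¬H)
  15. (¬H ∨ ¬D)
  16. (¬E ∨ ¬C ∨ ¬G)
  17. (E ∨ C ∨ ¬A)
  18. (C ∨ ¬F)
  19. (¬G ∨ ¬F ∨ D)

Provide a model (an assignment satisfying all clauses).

A = F, B = T, C = T, D = T, E = F, F = F, G = F, H = F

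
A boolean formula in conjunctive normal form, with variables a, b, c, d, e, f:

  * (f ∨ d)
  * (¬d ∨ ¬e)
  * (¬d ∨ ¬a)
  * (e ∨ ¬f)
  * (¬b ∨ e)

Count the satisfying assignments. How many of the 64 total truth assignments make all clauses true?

10

Case analysis on d and e:
  d=T, e=T: a clause becomes empty — 0.
  d=T, e=F: remaining (a,b,c,f) ∈ {(F,F,F,F); (F,F,T,F)} — 2.
  d=F, e=T: forces f=T; a, b, c free → 2^3 = 8.
  d=F, e=F: a clause becomes empty — 0.
Total: 0 + 2 + 8 + 0 = 10.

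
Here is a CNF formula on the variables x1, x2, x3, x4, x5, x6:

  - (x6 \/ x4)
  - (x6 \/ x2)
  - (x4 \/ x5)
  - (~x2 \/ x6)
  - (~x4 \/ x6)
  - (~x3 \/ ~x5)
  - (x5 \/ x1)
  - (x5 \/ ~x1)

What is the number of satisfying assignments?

8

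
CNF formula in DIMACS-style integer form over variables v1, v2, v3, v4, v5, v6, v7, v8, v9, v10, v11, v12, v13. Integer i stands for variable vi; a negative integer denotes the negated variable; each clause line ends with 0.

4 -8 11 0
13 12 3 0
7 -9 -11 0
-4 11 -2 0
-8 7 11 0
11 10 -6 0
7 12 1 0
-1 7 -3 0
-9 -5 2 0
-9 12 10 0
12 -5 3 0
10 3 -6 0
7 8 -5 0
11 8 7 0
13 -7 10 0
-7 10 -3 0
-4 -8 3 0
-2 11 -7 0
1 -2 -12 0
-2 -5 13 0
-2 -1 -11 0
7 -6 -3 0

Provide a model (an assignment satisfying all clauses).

v1=False  v2=False  v3=False  v4=True  v5=True  v6=False  v7=True  v8=False  v9=False  v10=True  v11=True  v12=True  v13=False

Pure literal: v6 appears only negated; assign v6 = False.
v9 occurs only negated in the remaining clauses — set v9 = False.
Try v1 = False.
Set v2 = False and propagate.
Branch on v3: take v3 = False.
For the remaining variables, v4 = True, v5 = True, v7 = True, v8 = False, v10 = True, v11 = True, v12 = True, v13 = False works.
Every clause has at least one true literal under this assignment.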